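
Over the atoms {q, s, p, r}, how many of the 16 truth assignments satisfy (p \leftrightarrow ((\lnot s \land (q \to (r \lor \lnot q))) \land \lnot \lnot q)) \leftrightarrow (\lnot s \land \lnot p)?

Initial set: {T ((p \leftrightarrow ((\lnot s \land (q \to (r \lor \lnot q))) \land \lnot \lnot q)) \leftrightarrow (\lnot s \land \lnot p))}.
T ((p \leftrightarrow ((\lnot s \land (q \to (r \lor \lnot q))) \land \lnot \lnot q)) \leftrightarrow (\lnot s \land \lnot p)): β-rule — branch into T (p \leftrightarrow ((\lnot s \land (q \to (r \lor \lnot q))) \land \lnot \lnot q)), T (\lnot s \land \lnot p)  //  F (p \leftrightarrow ((\lnot s \land (q \to (r \lor \lnot q))) \land \lnot \lnot q)), F (\lnot s \land \lnot p).
  branch 1 (add T (p \leftrightarrow ((\lnot s \land (q \to (r \lor \lnot q))) \land \lnot \lnot q)), T (\lnot s \land \lnot p)):
    T (\lnot s \land \lnot p): α-rule — add T \lnot s, T \lnot p.
    T (p \leftrightarrow ((\lnot s \land (q \to (r \lor \lnot q))) \land \lnot \lnot q)): β-rule — branch into T p, T ((\lnot s \land (q \to (r \lor \lnot q))) \land \lnot \lnot q)  //  F p, F ((\lnot s \land (q \to (r \lor \lnot q))) \land \lnot \lnot q).
      branch 1.1 (add T p, T ((\lnot s \land (q \to (r \lor \lnot q))) \land \lnot \lnot q)):
        × closes — contains both p and \lnot p.
      branch 1.2 (add F p, F ((\lnot s \land (q \to (r \lor \lnot q))) \land \lnot \lnot q)):
        F ((\lnot s \land (q \to (r \lor \lnot q))) \land \lnot \lnot q): β-rule — branch into F (\lnot s \land (q \to (r \lor \lnot q)))  //  F \lnot \lnot q.
          branch 1.2.1 (add F (\lnot s \land (q \to (r \lor \lnot q)))):
            F (\lnot s \land (q \to (r \lor \lnot q))): β-rule — branch into F \lnot s  //  F (q \to (r \lor \lnot q)).
              branch 1.2.1.1 (add F \lnot s):
                × closes — contains both s and \lnot s.
              branch 1.2.1.2 (add F (q \to (r \lor \lnot q))):
                F (q \to (r \lor \lnot q)): α-rule — add T q, F (r \lor \lnot q).
                F (r \lor \lnot q): α-rule — add F r, F \lnot q.
                ○ open, literals {p=0, q=1, r=0, s=0}.
          branch 1.2.2 (add F \lnot \lnot q):
            F \lnot \lnot q: drop double negation, giving F q.
            ○ open, literals {p=0, q=0, s=0}.
  branch 2 (add F (p \leftrightarrow ((\lnot s \land (q \to (r \lor \lnot q))) \land \lnot \lnot q)), F (\lnot s \land \lnot p)):
    F (p \leftrightarrow ((\lnot s \land (q \to (r \lor \lnot q))) \land \lnot \lnot q)): β-rule — branch into T p, F ((\lnot s \land (q \to (r \lor \lnot q))) \land \lnot \lnot q)  //  F p, T ((\lnot s \land (q \to (r \lor \lnot q))) \land \lnot \lnot q).
      branch 2.1 (add T p, F ((\lnot s \land (q \to (r \lor \lnot q))) \land \lnot \lnot q)):
        F (\lnot s \land \lnot p): β-rule — branch into F \lnot s  //  F \lnot p.
          branch 2.1.1 (add F \lnot s):
            F ((\lnot s \land (q \to (r \lor \lnot q))) \land \lnot \lnot q): β-rule — branch into F (\lnot s \land (q \to (r \lor \lnot q)))  //  F \lnot \lnot q.
              branch 2.1.1.1 (add F (\lnot s \land (q \to (r \lor \lnot q)))):
                F (\lnot s \land (q \to (r \lor \lnot q))): β-rule — branch into F \lnot s  //  F (q \to (r \lor \lnot q)).
                  branch 2.1.1.1.1 (add F \lnot s):
                    ○ open, literals {p=1, s=1}.
                  branch 2.1.1.1.2 (add F (q \to (r \lor \lnot q))):
                    F (q \to (r \lor \lnot q)): α-rule — add T q, F (r \lor \lnot q).
                    F (r \lor \lnot q): α-rule — add F r, F \lnot q.
                    ○ open, literals {p=1, q=1, r=0, s=1}.
              branch 2.1.1.2 (add F \lnot \lnot q):
                F \lnot \lnot q: drop double negation, giving F q.
                ○ open, literals {p=1, q=0, s=1}.
          branch 2.1.2 (add F \lnot p):
            F ((\lnot s \land (q \to (r \lor \lnot q))) \land \lnot \lnot q): β-rule — branch into F (\lnot s \land (q \to (r \lor \lnot q)))  //  F \lnot \lnot q.
              branch 2.1.2.1 (add F (\lnot s \land (q \to (r \lor \lnot q)))):
                F (\lnot s \land (q \to (r \lor \lnot q))): β-rule — branch into F \lnot s  //  F (q \to (r \lor \lnot q)).
                  branch 2.1.2.1.1 (add F \lnot s):
                    ○ open, literals {p=1, s=1}.
                  branch 2.1.2.1.2 (add F (q \to (r \lor \lnot q))):
                    F (q \to (r \lor \lnot q)): α-rule — add T q, F (r \lor \lnot q).
                    F (r \lor \lnot q): α-rule — add F r, F \lnot q.
                    ○ open, literals {p=1, q=1, r=0}.
              branch 2.1.2.2 (add F \lnot \lnot q):
                F \lnot \lnot q: drop double negation, giving F q.
                ○ open, literals {p=1, q=0}.
      branch 2.2 (add F p, T ((\lnot s \land (q \to (r \lor \lnot q))) \land \lnot \lnot q)):
        T ((\lnot s \land (q \to (r \lor \lnot q))) \land \lnot \lnot q): α-rule — add T (\lnot s \land (q \to (r \lor \lnot q))), T \lnot \lnot q.
        T (\lnot s \land (q \to (r \lor \lnot q))): α-rule — add T \lnot s, T (q \to (r \lor \lnot q)).
        T \lnot \lnot q: drop double negation, giving T q.
        F (\lnot s \land \lnot p): β-rule — branch into F \lnot s  //  F \lnot p.
          branch 2.2.1 (add F \lnot s):
            × closes — contains both s and \lnot s.
          branch 2.2.2 (add F \lnot p):
            × closes — contains both p and \lnot p.
4 branches closed, 8 open.
Each open branch fixes some atoms; the unmentioned ones are free. Counting distinct full assignments: branch {p=0, q=1, r=0, s=0} (none free) contributes 1 new; branch {p=0, q=0, s=0} (r) contributes 2 new; branch {p=1, s=1} (q, r) contributes 4 new; branch {p=1, q=1, r=0, s=1} (none free) contributes 0 new; branch {p=1, q=0, s=1} (r) contributes 0 new; branch {p=1, s=1} (q, r) contributes 0 new; branch {p=1, q=1, r=0} (s) contributes 1 new; branch {p=1, q=0} (s, r) contributes 2 new. Total: 10.

10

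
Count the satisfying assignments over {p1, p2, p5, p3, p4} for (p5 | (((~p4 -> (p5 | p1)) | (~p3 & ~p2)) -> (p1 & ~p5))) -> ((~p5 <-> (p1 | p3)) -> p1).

Initial set: {T ((p5 | (((~p4 -> (p5 | p1)) | (~p3 & ~p2)) -> (p1 & ~p5))) -> ((~p5 <-> (p1 | p3)) -> p1))}.
T ((p5 | (((~p4 -> (p5 | p1)) | (~p3 & ~p2)) -> (p1 & ~p5))) -> ((~p5 <-> (p1 | p3)) -> p1)): β-rule — branch into F (p5 | (((~p4 -> (p5 | p1)) | (~p3 & ~p2)) -> (p1 & ~p5)))  //  T ((~p5 <-> (p1 | p3)) -> p1).
  branch 1 (add F (p5 | (((~p4 -> (p5 | p1)) | (~p3 & ~p2)) -> (p1 & ~p5)))):
    F (p5 | (((~p4 -> (p5 | p1)) | (~p3 & ~p2)) -> (p1 & ~p5))): α-rule — add F p5, F (((~p4 -> (p5 | p1)) | (~p3 & ~p2)) -> (p1 & ~p5)).
    F (((~p4 -> (p5 | p1)) | (~p3 & ~p2)) -> (p1 & ~p5)): α-rule — add T ((~p4 -> (p5 | p1)) | (~p3 & ~p2)), F (p1 & ~p5).
    T ((~p4 -> (p5 | p1)) | (~p3 & ~p2)): β-rule — branch into T (~p4 -> (p5 | p1))  //  T (~p3 & ~p2).
      branch 1.1 (add T (~p4 -> (p5 | p1))):
        F (p1 & ~p5): β-rule — branch into F p1  //  F ~p5.
          branch 1.1.1 (add F p1):
            T (~p4 -> (p5 | p1)): β-rule — branch into F ~p4  //  T (p5 | p1).
              branch 1.1.1.1 (add F ~p4):
                ○ open, literals {p1=false, p4=true, p5=false}.
              branch 1.1.1.2 (add T (p5 | p1)):
                T (p5 | p1): β-rule — branch into T p5  //  T p1.
                  branch 1.1.1.2.1 (add T p5):
                    × closes — contains both p5 and ~p5.
                  branch 1.1.1.2.2 (add T p1):
                    × closes — contains both p1 and ~p1.
          branch 1.1.2 (add F ~p5):
            × closes — contains both p5 and ~p5.
      branch 1.2 (add T (~p3 & ~p2)):
        T (~p3 & ~p2): α-rule — add T ~p3, T ~p2.
        F (p1 & ~p5): β-rule — branch into F p1  //  F ~p5.
          branch 1.2.1 (add F p1):
            ○ open, literals {p1=false, p2=false, p3=false, p5=false}.
          branch 1.2.2 (add F ~p5):
            × closes — contains both p5 and ~p5.
  branch 2 (add T ((~p5 <-> (p1 | p3)) -> p1)):
    T ((~p5 <-> (p1 | p3)) -> p1): β-rule — branch into F (~p5 <-> (p1 | p3))  //  T p1.
      branch 2.1 (add F (~p5 <-> (p1 | p3))):
        F (~p5 <-> (p1 | p3)): β-rule — branch into T ~p5, F (p1 | p3)  //  F ~p5, T (p1 | p3).
          branch 2.1.1 (add T ~p5, F (p1 | p3)):
            F (p1 | p3): α-rule — add F p1, F p3.
            ○ open, literals {p1=false, p3=false, p5=false}.
          branch 2.1.2 (add F ~p5, T (p1 | p3)):
            T (p1 | p3): β-rule — branch into T p1  //  T p3.
              branch 2.1.2.1 (add T p1):
                ○ open, literals {p1=true, p5=true}.
              branch 2.1.2.2 (add T p3):
                ○ open, literals {p3=true, p5=true}.
      branch 2.2 (add T p1):
        ○ open, literals {p1=true}.
4 branches closed, 6 open.
Each open branch fixes some atoms; the unmentioned ones are free. Counting distinct full assignments: branch {p1=false, p4=true, p5=false} (p2, p3) contributes 4 new; branch {p1=false, p2=false, p3=false, p5=false} (p4) contributes 1 new; branch {p1=false, p3=false, p5=false} (p2, p4) contributes 1 new; branch {p1=true, p5=true} (p2, p3, p4) contributes 8 new; branch {p3=true, p5=true} (p1, p2, p4) contributes 4 new; branch {p1=true} (p2, p5, p3, p4) contributes 8 new. Total: 26.

26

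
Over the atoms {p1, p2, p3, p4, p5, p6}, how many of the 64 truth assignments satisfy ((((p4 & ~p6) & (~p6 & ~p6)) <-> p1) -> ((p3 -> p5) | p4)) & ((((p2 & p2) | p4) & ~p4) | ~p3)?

38

Initial set: {T (((((p4 & ~p6) & (~p6 & ~p6)) <-> p1) -> ((p3 -> p5) | p4)) & ((((p2 & p2) | p4) & ~p4) | ~p3))}.
T (((((p4 & ~p6) & (~p6 & ~p6)) <-> p1) -> ((p3 -> p5) | p4)) & ((((p2 & p2) | p4) & ~p4) | ~p3)): α-rule — add T ((((p4 & ~p6) & (~p6 & ~p6)) <-> p1) -> ((p3 -> p5) | p4)), T ((((p2 & p2) | p4) & ~p4) | ~p3).
T ((((p4 & ~p6) & (~p6 & ~p6)) <-> p1) -> ((p3 -> p5) | p4)): β-rule — branch into F (((p4 & ~p6) & (~p6 & ~p6)) <-> p1)  //  T ((p3 -> p5) | p4).
  branch 1 (add F (((p4 & ~p6) & (~p6 & ~p6)) <-> p1)):
    T ((((p2 & p2) | p4) & ~p4) | ~p3): β-rule — branch into T (((p2 & p2) | p4) & ~p4)  //  T ~p3.
      branch 1.1 (add T (((p2 & p2) | p4) & ~p4)):
        T (((p2 & p2) | p4) & ~p4): α-rule — add T ((p2 & p2) | p4), T ~p4.
        F (((p4 & ~p6) & (~p6 & ~p6)) <-> p1): β-rule — branch into T ((p4 & ~p6) & (~p6 & ~p6)), F p1  //  F ((p4 & ~p6) & (~p6 & ~p6)), T p1.
          branch 1.1.1 (add T ((p4 & ~p6) & (~p6 & ~p6)), F p1):
            T ((p4 & ~p6) & (~p6 & ~p6)): α-rule — add T (p4 & ~p6), T (~p6 & ~p6).
            T (p4 & ~p6): α-rule — add T p4, T ~p6.
            × closes — contains both p4 and ~p4.
          branch 1.1.2 (add F ((p4 & ~p6) & (~p6 & ~p6)), T p1):
            T ((p2 & p2) | p4): β-rule — branch into T (p2 & p2)  //  T p4.
              branch 1.1.2.1 (add T (p2 & p2)):
                T (p2 & p2): α-rule — add T p2, T p2.
                F ((p4 & ~p6) & (~p6 & ~p6)): β-rule — branch into F (p4 & ~p6)  //  F (~p6 & ~p6).
                  branch 1.1.2.1.1 (add F (p4 & ~p6)):
                    F (p4 & ~p6): β-rule — branch into F p4  //  F ~p6.
                      branch 1.1.2.1.1.1 (add F p4):
                        ○ open, literals {p1=1, p2=1, p4=0}.
                      branch 1.1.2.1.1.2 (add F ~p6):
                        ○ open, literals {p1=1, p2=1, p4=0, p6=1}.
                  branch 1.1.2.1.2 (add F (~p6 & ~p6)):
                    F (~p6 & ~p6): β-rule — branch into F ~p6  //  F ~p6.
                      branch 1.1.2.1.2.1 (add F ~p6):
                        ○ open, literals {p1=1, p2=1, p4=0, p6=1}.
                      branch 1.1.2.1.2.2 (add F ~p6):
                        ○ open, literals {p1=1, p2=1, p4=0, p6=1}.
              branch 1.1.2.2 (add T p4):
                × closes — contains both p4 and ~p4.
      branch 1.2 (add T ~p3):
        F (((p4 & ~p6) & (~p6 & ~p6)) <-> p1): β-rule — branch into T ((p4 & ~p6) & (~p6 & ~p6)), F p1  //  F ((p4 & ~p6) & (~p6 & ~p6)), T p1.
          branch 1.2.1 (add T ((p4 & ~p6) & (~p6 & ~p6)), F p1):
            T ((p4 & ~p6) & (~p6 & ~p6)): α-rule — add T (p4 & ~p6), T (~p6 & ~p6).
            T (p4 & ~p6): α-rule — add T p4, T ~p6.
            T (~p6 & ~p6): α-rule — add T ~p6, T ~p6.
            ○ open, literals {p1=0, p3=0, p4=1, p6=0}.
          branch 1.2.2 (add F ((p4 & ~p6) & (~p6 & ~p6)), T p1):
            F ((p4 & ~p6) & (~p6 & ~p6)): β-rule — branch into F (p4 & ~p6)  //  F (~p6 & ~p6).
              branch 1.2.2.1 (add F (p4 & ~p6)):
                F (p4 & ~p6): β-rule — branch into F p4  //  F ~p6.
                  branch 1.2.2.1.1 (add F p4):
                    ○ open, literals {p1=1, p3=0, p4=0}.
                  branch 1.2.2.1.2 (add F ~p6):
                    ○ open, literals {p1=1, p3=0, p6=1}.
              branch 1.2.2.2 (add F (~p6 & ~p6)):
                F (~p6 & ~p6): β-rule — branch into F ~p6  //  F ~p6.
                  branch 1.2.2.2.1 (add F ~p6):
                    ○ open, literals {p1=1, p3=0, p6=1}.
                  branch 1.2.2.2.2 (add F ~p6):
                    ○ open, literals {p1=1, p3=0, p6=1}.
  branch 2 (add T ((p3 -> p5) | p4)):
    T ((((p2 & p2) | p4) & ~p4) | ~p3): β-rule — branch into T (((p2 & p2) | p4) & ~p4)  //  T ~p3.
      branch 2.1 (add T (((p2 & p2) | p4) & ~p4)):
        T (((p2 & p2) | p4) & ~p4): α-rule — add T ((p2 & p2) | p4), T ~p4.
        T ((p3 -> p5) | p4): β-rule — branch into T (p3 -> p5)  //  T p4.
          branch 2.1.1 (add T (p3 -> p5)):
            T ((p2 & p2) | p4): β-rule — branch into T (p2 & p2)  //  T p4.
              branch 2.1.1.1 (add T (p2 & p2)):
                T (p2 & p2): α-rule — add T p2, T p2.
                T (p3 -> p5): β-rule — branch into F p3  //  T p5.
                  branch 2.1.1.1.1 (add F p3):
                    ○ open, literals {p2=1, p3=0, p4=0}.
                  branch 2.1.1.1.2 (add T p5):
                    ○ open, literals {p2=1, p4=0, p5=1}.
              branch 2.1.1.2 (add T p4):
                × closes — contains both p4 and ~p4.
          branch 2.1.2 (add T p4):
            × closes — contains both p4 and ~p4.
      branch 2.2 (add T ~p3):
        T ((p3 -> p5) | p4): β-rule — branch into T (p3 -> p5)  //  T p4.
          branch 2.2.1 (add T (p3 -> p5)):
            T (p3 -> p5): β-rule — branch into F p3  //  T p5.
              branch 2.2.1.1 (add F p3):
                ○ open, literals {p3=0}.
              branch 2.2.1.2 (add T p5):
                ○ open, literals {p3=0, p5=1}.
          branch 2.2.2 (add T p4):
            ○ open, literals {p3=0, p4=1}.
4 branches closed, 14 open.
Each open branch fixes some atoms; the unmentioned ones are free. Counting distinct full assignments: branch {p1=1, p2=1, p4=0} (p3, p5, p6) contributes 8 new; branch {p1=1, p2=1, p4=0, p6=1} (p3, p5) contributes 0 new; branch {p1=1, p2=1, p4=0, p6=1} (p3, p5) contributes 0 new; branch {p1=1, p2=1, p4=0, p6=1} (p3, p5) contributes 0 new; branch {p1=0, p3=0, p4=1, p6=0} (p2, p5) contributes 4 new; branch {p1=1, p3=0, p4=0} (p2, p5, p6) contributes 4 new; branch {p1=1, p3=0, p6=1} (p2, p4, p5) contributes 4 new; branch {p1=1, p3=0, p6=1} (p2, p4, p5) contributes 0 new; branch {p1=1, p3=0, p6=1} (p2, p4, p5) contributes 0 new; branch {p2=1, p3=0, p4=0} (p1, p5, p6) contributes 4 new; branch {p2=1, p4=0, p5=1} (p1, p3, p6) contributes 2 new; branch {p3=0} (p1, p2, p4, p5, p6) contributes 12 new; branch {p3=0, p5=1} (p1, p2, p4, p6) contributes 0 new; branch {p3=0, p4=1} (p1, p2, p5, p6) contributes 0 new. Total: 38.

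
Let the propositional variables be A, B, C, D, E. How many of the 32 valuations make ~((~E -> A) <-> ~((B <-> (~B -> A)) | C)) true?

20

Initial set: {~((~E -> A) <-> ~((B <-> (~B -> A)) | C))}.
~((~E -> A) <-> ~((B <-> (~B -> A)) | C)): β-rule — branch into (~E -> A), ~~((B <-> (~B -> A)) | C)  //  ~(~E -> A), ~((B <-> (~B -> A)) | C).
  branch 1 (add (~E -> A), ~~((B <-> (~B -> A)) | C)):
    (~E -> A): β-rule — branch into ~~E  //  A.
      branch 1.1 (add ~~E):
        ~~((B <-> (~B -> A)) | C): β-rule — branch into (B <-> (~B -> A))  //  C.
          branch 1.1.1 (add (B <-> (~B -> A))):
            (B <-> (~B -> A)): β-rule — branch into B, (~B -> A)  //  ~B, ~(~B -> A).
              branch 1.1.1.1 (add B, (~B -> A)):
                (~B -> A): β-rule — branch into ~~B  //  A.
                  branch 1.1.1.1.1 (add ~~B):
                    ○ open, literals {B=true, E=true}.
                  branch 1.1.1.1.2 (add A):
                    ○ open, literals {A=true, B=true, E=true}.
              branch 1.1.1.2 (add ~B, ~(~B -> A)):
                ~(~B -> A): α-rule — add ~B, ~A.
                ○ open, literals {A=false, B=false, E=true}.
          branch 1.1.2 (add C):
            ○ open, literals {C=true, E=true}.
      branch 1.2 (add A):
        ~~((B <-> (~B -> A)) | C): β-rule — branch into (B <-> (~B -> A))  //  C.
          branch 1.2.1 (add (B <-> (~B -> A))):
            (B <-> (~B -> A)): β-rule — branch into B, (~B -> A)  //  ~B, ~(~B -> A).
              branch 1.2.1.1 (add B, (~B -> A)):
                (~B -> A): β-rule — branch into ~~B  //  A.
                  branch 1.2.1.1.1 (add ~~B):
                    ○ open, literals {A=true, B=true}.
                  branch 1.2.1.1.2 (add A):
                    ○ open, literals {A=true, B=true}.
              branch 1.2.1.2 (add ~B, ~(~B -> A)):
                ~(~B -> A): α-rule — add ~B, ~A.
                × closes — contains both A and ~A.
          branch 1.2.2 (add C):
            ○ open, literals {A=true, C=true}.
  branch 2 (add ~(~E -> A), ~((B <-> (~B -> A)) | C)):
    ~(~E -> A): α-rule — add ~E, ~A.
    ~((B <-> (~B -> A)) | C): α-rule — add ~(B <-> (~B -> A)), ~C.
    ~(B <-> (~B -> A)): β-rule — branch into B, ~(~B -> A)  //  ~B, (~B -> A).
      branch 2.1 (add B, ~(~B -> A)):
        ~(~B -> A): α-rule — add ~B, ~A.
        × closes — contains both B and ~B.
      branch 2.2 (add ~B, (~B -> A)):
        (~B -> A): β-rule — branch into ~~B  //  A.
          branch 2.2.1 (add ~~B):
            × closes — contains both B and ~B.
          branch 2.2.2 (add A):
            × closes — contains both A and ~A.
4 branches closed, 7 open.
Each open branch fixes some atoms; the unmentioned ones are free. Counting distinct full assignments: branch {B=true, E=true} (A, C, D) contributes 8 new; branch {A=true, B=true, E=true} (C, D) contributes 0 new; branch {A=false, B=false, E=true} (C, D) contributes 4 new; branch {C=true, E=true} (A, B, D) contributes 2 new; branch {A=true, B=true} (C, D, E) contributes 4 new; branch {A=true, B=true} (C, D, E) contributes 0 new; branch {A=true, C=true} (B, D, E) contributes 2 new. Total: 20.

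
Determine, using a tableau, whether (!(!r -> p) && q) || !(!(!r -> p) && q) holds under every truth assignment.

Assume the negation and expand:
Initial set: {!((!(!r -> p) && q) || !(!(!r -> p) && q))}.
!((!(!r -> p) && q) || !(!(!r -> p) && q)): α-rule — add !(!(!r -> p) && q), !!(!(!r -> p) && q).
!!(!(!r -> p) && q): α-rule — add !(!r -> p), q.
!(!r -> p): α-rule — add !r, !p.
!(!(!r -> p) && q): β-rule — branch into !!(!r -> p)  //  !q.
  branch 1 (add !!(!r -> p)):
    !!(!r -> p): β-rule — branch into !!r  //  p.
      branch 1.1 (add !!r):
        × closes — contains both r and !r.
      branch 1.2 (add p):
        × closes — contains both p and !p.
  branch 2 (add !q):
    × closes — contains both q and !q.
All 3 branches close.
Every branch closed, so the negation is unsatisfiable and the formula is valid.

Valid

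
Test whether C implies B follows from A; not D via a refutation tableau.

Initial set: {T A; T not D; F (C implies B)}.
F (C implies B): α-rule — add T C, F B.
○ open, literals {A=T, B=F, C=T, D=F}.
0 branches closed, 1 open.
An open branch gives a countermodel: A=T, B=F, C=T, D=F (unmentioned atoms arbitrary); the premises hold there but the conclusion fails.

No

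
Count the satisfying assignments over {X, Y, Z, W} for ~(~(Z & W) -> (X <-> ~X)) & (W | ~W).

12

Initial set: {T (~(~(Z & W) -> (X <-> ~X)) & (W | ~W))}.
T (~(~(Z & W) -> (X <-> ~X)) & (W | ~W)): α-rule — add T ~(~(Z & W) -> (X <-> ~X)), T (W | ~W).
T ~(~(Z & W) -> (X <-> ~X)): α-rule — add T ~(Z & W), F (X <-> ~X).
T (W | ~W): β-rule — branch into T W  //  T ~W.
  branch 1 (add T W):
    T ~(Z & W): β-rule — branch into F Z  //  F W.
      branch 1.1 (add F Z):
        F (X <-> ~X): β-rule — branch into T X, F ~X  //  F X, T ~X.
          branch 1.1.1 (add T X, F ~X):
            ○ open, literals {W=true, X=true, Z=false}.
          branch 1.1.2 (add F X, T ~X):
            ○ open, literals {W=true, X=false, Z=false}.
      branch 1.2 (add F W):
        × closes — contains both W and ~W.
  branch 2 (add T ~W):
    T ~(Z & W): β-rule — branch into F Z  //  F W.
      branch 2.1 (add F Z):
        F (X <-> ~X): β-rule — branch into T X, F ~X  //  F X, T ~X.
          branch 2.1.1 (add T X, F ~X):
            ○ open, literals {W=false, X=true, Z=false}.
          branch 2.1.2 (add F X, T ~X):
            ○ open, literals {W=false, X=false, Z=false}.
      branch 2.2 (add F W):
        F (X <-> ~X): β-rule — branch into T X, F ~X  //  F X, T ~X.
          branch 2.2.1 (add T X, F ~X):
            ○ open, literals {W=false, X=true}.
          branch 2.2.2 (add F X, T ~X):
            ○ open, literals {W=false, X=false}.
1 branch closed, 6 open.
Each open branch fixes some atoms; the unmentioned ones are free. Counting distinct full assignments: branch {W=true, X=true, Z=false} (Y) contributes 2 new; branch {W=true, X=false, Z=false} (Y) contributes 2 new; branch {W=false, X=true, Z=false} (Y) contributes 2 new; branch {W=false, X=false, Z=false} (Y) contributes 2 new; branch {W=false, X=true} (Y, Z) contributes 2 new; branch {W=false, X=false} (Y, Z) contributes 2 new. Total: 12.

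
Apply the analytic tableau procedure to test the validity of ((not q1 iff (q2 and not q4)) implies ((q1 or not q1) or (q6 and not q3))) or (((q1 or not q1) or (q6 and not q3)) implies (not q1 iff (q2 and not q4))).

Assume the negation and expand:
Initial set: {not (((not q1 iff (q2 and not q4)) implies ((q1 or not q1) or (q6 and not q3))) or (((q1 or not q1) or (q6 and not q3)) implies (not q1 iff (q2 and not q4))))}.
not (((not q1 iff (q2 and not q4)) implies ((q1 or not q1) or (q6 and not q3))) or (((q1 or not q1) or (q6 and not q3)) implies (not q1 iff (q2 and not q4)))): α-rule — add not ((not q1 iff (q2 and not q4)) implies ((q1 or not q1) or (q6 and not q3))), not (((q1 or not q1) or (q6 and not q3)) implies (not q1 iff (q2 and not q4))).
not ((not q1 iff (q2 and not q4)) implies ((q1 or not q1) or (q6 and not q3))): α-rule — add (not q1 iff (q2 and not q4)), not ((q1 or not q1) or (q6 and not q3)).
not (((q1 or not q1) or (q6 and not q3)) implies (not q1 iff (q2 and not q4))): α-rule — add ((q1 or not q1) or (q6 and not q3)), not (not q1 iff (q2 and not q4)).
not ((q1 or not q1) or (q6 and not q3)): α-rule — add not (q1 or not q1), not (q6 and not q3).
not (q1 or not q1): α-rule — add not q1, not not q1.
× closes — contains both q1 and not q1.
All 1 branch closes.
Every branch closed, so the negation is unsatisfiable and the formula is valid.

Valid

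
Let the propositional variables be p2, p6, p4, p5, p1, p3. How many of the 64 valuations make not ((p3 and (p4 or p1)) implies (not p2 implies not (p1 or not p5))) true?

10

Initial set: {not ((p3 and (p4 or p1)) implies (not p2 implies not (p1 or not p5)))}.
not ((p3 and (p4 or p1)) implies (not p2 implies not (p1 or not p5))): α-rule — add (p3 and (p4 or p1)), not (not p2 implies not (p1 or not p5)).
(p3 and (p4 or p1)): α-rule — add p3, (p4 or p1).
not (not p2 implies not (p1 or not p5)): α-rule — add not p2, not not (p1 or not p5).
(p4 or p1): β-rule — branch into p4  //  p1.
  branch 1 (add p4):
    not not (p1 or not p5): β-rule — branch into p1  //  not p5.
      branch 1.1 (add p1):
        ○ open, literals {p1=T, p2=F, p3=T, p4=T}.
      branch 1.2 (add not p5):
        ○ open, literals {p2=F, p3=T, p4=T, p5=F}.
  branch 2 (add p1):
    not not (p1 or not p5): β-rule — branch into p1  //  not p5.
      branch 2.1 (add p1):
        ○ open, literals {p1=T, p2=F, p3=T}.
      branch 2.2 (add not p5):
        ○ open, literals {p1=T, p2=F, p3=T, p5=F}.
0 branches closed, 4 open.
Each open branch fixes some atoms; the unmentioned ones are free. Counting distinct full assignments: branch {p1=T, p2=F, p3=T, p4=T} (p6, p5) contributes 4 new; branch {p2=F, p3=T, p4=T, p5=F} (p6, p1) contributes 2 new; branch {p1=T, p2=F, p3=T} (p6, p4, p5) contributes 4 new; branch {p1=T, p2=F, p3=T, p5=F} (p6, p4) contributes 0 new. Total: 10.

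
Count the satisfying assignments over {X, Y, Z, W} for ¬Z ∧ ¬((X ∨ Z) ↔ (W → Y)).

Initial set: {T (¬Z ∧ ¬((X ∨ Z) ↔ (W → Y)))}.
T (¬Z ∧ ¬((X ∨ Z) ↔ (W → Y))): α-rule — add T ¬Z, T ¬((X ∨ Z) ↔ (W → Y)).
T ¬((X ∨ Z) ↔ (W → Y)): β-rule — branch into T (X ∨ Z), F (W → Y)  //  F (X ∨ Z), T (W → Y).
  branch 1 (add T (X ∨ Z), F (W → Y)):
    F (W → Y): α-rule — add T W, F Y.
    T (X ∨ Z): β-rule — branch into T X  //  T Z.
      branch 1.1 (add T X):
        ○ open, literals {W=T, X=T, Y=F, Z=F}.
      branch 1.2 (add T Z):
        × closes — contains both Z and ¬Z.
  branch 2 (add F (X ∨ Z), T (W → Y)):
    F (X ∨ Z): α-rule — add F X, F Z.
    T (W → Y): β-rule — branch into F W  //  T Y.
      branch 2.1 (add F W):
        ○ open, literals {W=F, X=F, Z=F}.
      branch 2.2 (add T Y):
        ○ open, literals {X=F, Y=T, Z=F}.
1 branch closed, 3 open.
Each open branch fixes some atoms; the unmentioned ones are free. Counting distinct full assignments: branch {W=T, X=T, Y=F, Z=F} (none free) contributes 1 new; branch {W=F, X=F, Z=F} (Y) contributes 2 new; branch {X=F, Y=T, Z=F} (W) contributes 1 new. Total: 4.

4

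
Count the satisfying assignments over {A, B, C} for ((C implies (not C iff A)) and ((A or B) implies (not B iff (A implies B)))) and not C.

1

Initial set: {(((C implies (not C iff A)) and ((A or B) implies (not B iff (A implies B)))) and not C)}.
(((C implies (not C iff A)) and ((A or B) implies (not B iff (A implies B)))) and not C): α-rule — add ((C implies (not C iff A)) and ((A or B) implies (not B iff (A implies B)))), not C.
((C implies (not C iff A)) and ((A or B) implies (not B iff (A implies B)))): α-rule — add (C implies (not C iff A)), ((A or B) implies (not B iff (A implies B))).
(C implies (not C iff A)): β-rule — branch into not C  //  (not C iff A).
  branch 1 (add not C):
    ((A or B) implies (not B iff (A implies B))): β-rule — branch into not (A or B)  //  (not B iff (A implies B)).
      branch 1.1 (add not (A or B)):
        not (A or B): α-rule — add not A, not B.
        ○ open, literals {A=false, B=false, C=false}.
      branch 1.2 (add (not B iff (A implies B))):
        (not B iff (A implies B)): β-rule — branch into not B, (A implies B)  //  not not B, not (A implies B).
          branch 1.2.1 (add not B, (A implies B)):
            (A implies B): β-rule — branch into not A  //  B.
              branch 1.2.1.1 (add not A):
                ○ open, literals {A=false, B=false, C=false}.
              branch 1.2.1.2 (add B):
                × closes — contains both B and not B.
          branch 1.2.2 (add not not B, not (A implies B)):
            not (A implies B): α-rule — add A, not B.
            × closes — contains both B and not B.
  branch 2 (add (not C iff A)):
    ((A or B) implies (not B iff (A implies B))): β-rule — branch into not (A or B)  //  (not B iff (A implies B)).
      branch 2.1 (add not (A or B)):
        not (A or B): α-rule — add not A, not B.
        (not C iff A): β-rule — branch into not C, A  //  not not C, not A.
          branch 2.1.1 (add not C, A):
            × closes — contains both A and not A.
          branch 2.1.2 (add not not C, not A):
            × closes — contains both C and not C.
      branch 2.2 (add (not B iff (A implies B))):
        (not C iff A): β-rule — branch into not C, A  //  not not C, not A.
          branch 2.2.1 (add not C, A):
            (not B iff (A implies B)): β-rule — branch into not B, (A implies B)  //  not not B, not (A implies B).
              branch 2.2.1.1 (add not B, (A implies B)):
                (A implies B): β-rule — branch into not A  //  B.
                  branch 2.2.1.1.1 (add not A):
                    × closes — contains both A and not A.
                  branch 2.2.1.1.2 (add B):
                    × closes — contains both B and not B.
              branch 2.2.1.2 (add not not B, not (A implies B)):
                not (A implies B): α-rule — add A, not B.
                × closes — contains both B and not B.
          branch 2.2.2 (add not not C, not A):
            × closes — contains both C and not C.
8 branches closed, 2 open.
Each open branch fixes some atoms; the unmentioned ones are free. Counting distinct full assignments: branch {A=false, B=false, C=false} (none free) contributes 1 new; branch {A=false, B=false, C=false} (none free) contributes 0 new. Total: 1.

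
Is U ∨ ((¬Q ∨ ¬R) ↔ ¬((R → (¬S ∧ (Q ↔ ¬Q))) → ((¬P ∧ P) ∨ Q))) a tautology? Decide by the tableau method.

Assume the negation and expand:
Initial set: {¬(U ∨ ((¬Q ∨ ¬R) ↔ ¬((R → (¬S ∧ (Q ↔ ¬Q))) → ((¬P ∧ P) ∨ Q))))}.
¬(U ∨ ((¬Q ∨ ¬R) ↔ ¬((R → (¬S ∧ (Q ↔ ¬Q))) → ((¬P ∧ P) ∨ Q)))): α-rule — add ¬U, ¬((¬Q ∨ ¬R) ↔ ¬((R → (¬S ∧ (Q ↔ ¬Q))) → ((¬P ∧ P) ∨ Q))).
¬((¬Q ∨ ¬R) ↔ ¬((R → (¬S ∧ (Q ↔ ¬Q))) → ((¬P ∧ P) ∨ Q))): β-rule — branch into (¬Q ∨ ¬R), ¬¬((R → (¬S ∧ (Q ↔ ¬Q))) → ((¬P ∧ P) ∨ Q))  //  ¬(¬Q ∨ ¬R), ¬((R → (¬S ∧ (Q ↔ ¬Q))) → ((¬P ∧ P) ∨ Q)).
  branch 1 (add (¬Q ∨ ¬R), ¬¬((R → (¬S ∧ (Q ↔ ¬Q))) → ((¬P ∧ P) ∨ Q))):
    (¬Q ∨ ¬R): β-rule — branch into ¬Q  //  ¬R.
      branch 1.1 (add ¬Q):
        ¬¬((R → (¬S ∧ (Q ↔ ¬Q))) → ((¬P ∧ P) ∨ Q)): β-rule — branch into ¬(R → (¬S ∧ (Q ↔ ¬Q)))  //  ((¬P ∧ P) ∨ Q).
          branch 1.1.1 (add ¬(R → (¬S ∧ (Q ↔ ¬Q)))):
            ¬(R → (¬S ∧ (Q ↔ ¬Q))): α-rule — add R, ¬(¬S ∧ (Q ↔ ¬Q)).
            ¬(¬S ∧ (Q ↔ ¬Q)): β-rule — branch into ¬¬S  //  ¬(Q ↔ ¬Q).
              branch 1.1.1.1 (add ¬¬S):
                ○ open, literals {Q=0, R=1, S=1, U=0}.
              branch 1.1.1.2 (add ¬(Q ↔ ¬Q)):
                ¬(Q ↔ ¬Q): β-rule — branch into Q, ¬¬Q  //  ¬Q, ¬Q.
                  branch 1.1.1.2.1 (add Q, ¬¬Q):
                    × closes — contains both Q and ¬Q.
                  branch 1.1.1.2.2 (add ¬Q, ¬Q):
                    ○ open, literals {Q=0, R=1, U=0}.
          branch 1.1.2 (add ((¬P ∧ P) ∨ Q)):
            ((¬P ∧ P) ∨ Q): β-rule — branch into (¬P ∧ P)  //  Q.
              branch 1.1.2.1 (add (¬P ∧ P)):
                (¬P ∧ P): α-rule — add ¬P, P.
                × closes — contains both P and ¬P.
              branch 1.1.2.2 (add Q):
                × closes — contains both Q and ¬Q.
      branch 1.2 (add ¬R):
        ¬¬((R → (¬S ∧ (Q ↔ ¬Q))) → ((¬P ∧ P) ∨ Q)): β-rule — branch into ¬(R → (¬S ∧ (Q ↔ ¬Q)))  //  ((¬P ∧ P) ∨ Q).
          branch 1.2.1 (add ¬(R → (¬S ∧ (Q ↔ ¬Q)))):
            ¬(R → (¬S ∧ (Q ↔ ¬Q))): α-rule — add R, ¬(¬S ∧ (Q ↔ ¬Q)).
            × closes — contains both R and ¬R.
          branch 1.2.2 (add ((¬P ∧ P) ∨ Q)):
            ((¬P ∧ P) ∨ Q): β-rule — branch into (¬P ∧ P)  //  Q.
              branch 1.2.2.1 (add (¬P ∧ P)):
                (¬P ∧ P): α-rule — add ¬P, P.
                × closes — contains both P and ¬P.
              branch 1.2.2.2 (add Q):
                ○ open, literals {Q=1, R=0, U=0}.
  branch 2 (add ¬(¬Q ∨ ¬R), ¬((R → (¬S ∧ (Q ↔ ¬Q))) → ((¬P ∧ P) ∨ Q))):
    ¬(¬Q ∨ ¬R): α-rule — add ¬¬Q, ¬¬R.
    ¬((R → (¬S ∧ (Q ↔ ¬Q))) → ((¬P ∧ P) ∨ Q)): α-rule — add (R → (¬S ∧ (Q ↔ ¬Q))), ¬((¬P ∧ P) ∨ Q).
    ¬((¬P ∧ P) ∨ Q): α-rule — add ¬(¬P ∧ P), ¬Q.
    × closes — contains both Q and ¬Q.
6 branches closed, 3 open.
An open branch gives a countermodel: Q=0, R=1, S=1, U=0 (unmentioned atoms arbitrary); under it the original formula is false.

Not valid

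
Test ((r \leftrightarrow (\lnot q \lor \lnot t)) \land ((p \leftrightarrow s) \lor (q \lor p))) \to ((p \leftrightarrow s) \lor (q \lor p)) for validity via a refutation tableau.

Valid

Assume the negation and expand:
Initial set: {\lnot (((r \leftrightarrow (\lnot q \lor \lnot t)) \land ((p \leftrightarrow s) \lor (q \lor p))) \to ((p \leftrightarrow s) \lor (q \lor p)))}.
\lnot (((r \leftrightarrow (\lnot q \lor \lnot t)) \land ((p \leftrightarrow s) \lor (q \lor p))) \to ((p \leftrightarrow s) \lor (q \lor p))): α-rule — add ((r \leftrightarrow (\lnot q \lor \lnot t)) \land ((p \leftrightarrow s) \lor (q \lor p))), \lnot ((p \leftrightarrow s) \lor (q \lor p)).
((r \leftrightarrow (\lnot q \lor \lnot t)) \land ((p \leftrightarrow s) \lor (q \lor p))): α-rule — add (r \leftrightarrow (\lnot q \lor \lnot t)), ((p \leftrightarrow s) \lor (q \lor p)).
\lnot ((p \leftrightarrow s) \lor (q \lor p)): α-rule — add \lnot (p \leftrightarrow s), \lnot (q \lor p).
\lnot (q \lor p): α-rule — add \lnot q, \lnot p.
(r \leftrightarrow (\lnot q \lor \lnot t)): β-rule — branch into r, (\lnot q \lor \lnot t)  //  \lnot r, \lnot (\lnot q \lor \lnot t).
  branch 1 (add r, (\lnot q \lor \lnot t)):
    ((p \leftrightarrow s) \lor (q \lor p)): β-rule — branch into (p \leftrightarrow s)  //  (q \lor p).
      branch 1.1 (add (p \leftrightarrow s)):
        \lnot (p \leftrightarrow s): β-rule — branch into p, \lnot s  //  \lnot p, s.
          branch 1.1.1 (add p, \lnot s):
            × closes — contains both p and \lnot p.
          branch 1.1.2 (add \lnot p, s):
            (\lnot q \lor \lnot t): β-rule — branch into \lnot q  //  \lnot t.
              branch 1.1.2.1 (add \lnot q):
                (p \leftrightarrow s): β-rule — branch into p, s  //  \lnot p, \lnot s.
                  branch 1.1.2.1.1 (add p, s):
                    × closes — contains both p and \lnot p.
                  branch 1.1.2.1.2 (add \lnot p, \lnot s):
                    × closes — contains both s and \lnot s.
              branch 1.1.2.2 (add \lnot t):
                (p \leftrightarrow s): β-rule — branch into p, s  //  \lnot p, \lnot s.
                  branch 1.1.2.2.1 (add p, s):
                    × closes — contains both p and \lnot p.
                  branch 1.1.2.2.2 (add \lnot p, \lnot s):
                    × closes — contains both s and \lnot s.
      branch 1.2 (add (q \lor p)):
        \lnot (p \leftrightarrow s): β-rule — branch into p, \lnot s  //  \lnot p, s.
          branch 1.2.1 (add p, \lnot s):
            × closes — contains both p and \lnot p.
          branch 1.2.2 (add \lnot p, s):
            (\lnot q \lor \lnot t): β-rule — branch into \lnot q  //  \lnot t.
              branch 1.2.2.1 (add \lnot q):
                (q \lor p): β-rule — branch into q  //  p.
                  branch 1.2.2.1.1 (add q):
                    × closes — contains both q and \lnot q.
                  branch 1.2.2.1.2 (add p):
                    × closes — contains both p and \lnot p.
              branch 1.2.2.2 (add \lnot t):
                (q \lor p): β-rule — branch into q  //  p.
                  branch 1.2.2.2.1 (add q):
                    × closes — contains both q and \lnot q.
                  branch 1.2.2.2.2 (add p):
                    × closes — contains both p and \lnot p.
  branch 2 (add \lnot r, \lnot (\lnot q \lor \lnot t)):
    \lnot (\lnot q \lor \lnot t): α-rule — add \lnot \lnot q, \lnot \lnot t.
    × closes — contains both q and \lnot q.
All 11 branches close.
Every branch closed, so the negation is unsatisfiable and the formula is valid.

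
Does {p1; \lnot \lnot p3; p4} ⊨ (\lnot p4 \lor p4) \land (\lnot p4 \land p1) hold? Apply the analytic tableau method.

No

Initial set: {p1; \lnot \lnot p3; p4; \lnot ((\lnot p4 \lor p4) \land (\lnot p4 \land p1))}.
\lnot \lnot p3: drop double negation, giving p3.
\lnot ((\lnot p4 \lor p4) \land (\lnot p4 \land p1)): β-rule — branch into \lnot (\lnot p4 \lor p4)  //  \lnot (\lnot p4 \land p1).
  branch 1 (add \lnot (\lnot p4 \lor p4)):
    \lnot (\lnot p4 \lor p4): α-rule — add \lnot \lnot p4, \lnot p4.
    × closes — contains both p4 and \lnot p4.
  branch 2 (add \lnot (\lnot p4 \land p1)):
    \lnot (\lnot p4 \land p1): β-rule — branch into \lnot \lnot p4  //  \lnot p1.
      branch 2.1 (add \lnot \lnot p4):
        ○ open, literals {p1=true, p3=true, p4=true}.
      branch 2.2 (add \lnot p1):
        × closes — contains both p1 and \lnot p1.
2 branches closed, 1 open.
An open branch gives a countermodel: p1=true, p3=true, p4=true (unmentioned atoms arbitrary); the premises hold there but the conclusion fails.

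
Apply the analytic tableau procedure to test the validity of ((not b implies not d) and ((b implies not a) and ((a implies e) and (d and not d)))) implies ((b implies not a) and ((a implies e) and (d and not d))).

Assume the negation and expand:
Initial set: {not (((not b implies not d) and ((b implies not a) and ((a implies e) and (d and not d)))) implies ((b implies not a) and ((a implies e) and (d and not d))))}.
not (((not b implies not d) and ((b implies not a) and ((a implies e) and (d and not d)))) implies ((b implies not a) and ((a implies e) and (d and not d)))): α-rule — add ((not b implies not d) and ((b implies not a) and ((a implies e) and (d and not d)))), not ((b implies not a) and ((a implies e) and (d and not d))).
((not b implies not d) and ((b implies not a) and ((a implies e) and (d and not d)))): α-rule — add (not b implies not d), ((b implies not a) and ((a implies e) and (d and not d))).
((b implies not a) and ((a implies e) and (d and not d))): α-rule — add (b implies not a), ((a implies e) and (d and not d)).
((a implies e) and (d and not d)): α-rule — add (a implies e), (d and not d).
(d and not d): α-rule — add d, not d.
× closes — contains both d and not d.
All 1 branch closes.
Every branch closed, so the negation is unsatisfiable and the formula is valid.

Valid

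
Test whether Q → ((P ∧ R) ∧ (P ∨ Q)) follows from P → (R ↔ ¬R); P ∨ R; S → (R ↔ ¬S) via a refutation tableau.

Initial set: {(P → (R ↔ ¬R)); (P ∨ R); (S → (R ↔ ¬S)); ¬(Q → ((P ∧ R) ∧ (P ∨ Q)))}.
¬(Q → ((P ∧ R) ∧ (P ∨ Q))): α-rule — add Q, ¬((P ∧ R) ∧ (P ∨ Q)).
(P → (R ↔ ¬R)): β-rule — branch into ¬P  //  (R ↔ ¬R).
  branch 1 (add ¬P):
    (P ∨ R): β-rule — branch into P  //  R.
      branch 1.1 (add P):
        × closes — contains both P and ¬P.
      branch 1.2 (add R):
        (S → (R ↔ ¬S)): β-rule — branch into ¬S  //  (R ↔ ¬S).
          branch 1.2.1 (add ¬S):
            ¬((P ∧ R) ∧ (P ∨ Q)): β-rule — branch into ¬(P ∧ R)  //  ¬(P ∨ Q).
              branch 1.2.1.1 (add ¬(P ∧ R)):
                ¬(P ∧ R): β-rule — branch into ¬P  //  ¬R.
                  branch 1.2.1.1.1 (add ¬P):
                    ○ open, literals {P=false, Q=true, R=true, S=false}.
                  branch 1.2.1.1.2 (add ¬R):
                    × closes — contains both R and ¬R.
              branch 1.2.1.2 (add ¬(P ∨ Q)):
                ¬(P ∨ Q): α-rule — add ¬P, ¬Q.
                × closes — contains both Q and ¬Q.
          branch 1.2.2 (add (R ↔ ¬S)):
            ¬((P ∧ R) ∧ (P ∨ Q)): β-rule — branch into ¬(P ∧ R)  //  ¬(P ∨ Q).
              branch 1.2.2.1 (add ¬(P ∧ R)):
                (R ↔ ¬S): β-rule — branch into R, ¬S  //  ¬R, ¬¬S.
                  branch 1.2.2.1.1 (add R, ¬S):
                    ¬(P ∧ R): β-rule — branch into ¬P  //  ¬R.
                      branch 1.2.2.1.1.1 (add ¬P):
                        ○ open, literals {P=false, Q=true, R=true, S=false}.
                      branch 1.2.2.1.1.2 (add ¬R):
                        × closes — contains both R and ¬R.
                  branch 1.2.2.1.2 (add ¬R, ¬¬S):
                    × closes — contains both R and ¬R.
              branch 1.2.2.2 (add ¬(P ∨ Q)):
                ¬(P ∨ Q): α-rule — add ¬P, ¬Q.
                × closes — contains both Q and ¬Q.
  branch 2 (add (R ↔ ¬R)):
    (P ∨ R): β-rule — branch into P  //  R.
      branch 2.1 (add P):
        (S → (R ↔ ¬S)): β-rule — branch into ¬S  //  (R ↔ ¬S).
          branch 2.1.1 (add ¬S):
            ¬((P ∧ R) ∧ (P ∨ Q)): β-rule — branch into ¬(P ∧ R)  //  ¬(P ∨ Q).
              branch 2.1.1.1 (add ¬(P ∧ R)):
                (R ↔ ¬R): β-rule — branch into R, ¬R  //  ¬R, ¬¬R.
                  branch 2.1.1.1.1 (add R, ¬R):
                    × closes — contains both R and ¬R.
                  branch 2.1.1.1.2 (add ¬R, ¬¬R):
                    × closes — contains both R and ¬R.
              branch 2.1.1.2 (add ¬(P ∨ Q)):
                ¬(P ∨ Q): α-rule — add ¬P, ¬Q.
                × closes — contains both P and ¬P.
          branch 2.1.2 (add (R ↔ ¬S)):
            ¬((P ∧ R) ∧ (P ∨ Q)): β-rule — branch into ¬(P ∧ R)  //  ¬(P ∨ Q).
              branch 2.1.2.1 (add ¬(P ∧ R)):
                (R ↔ ¬R): β-rule — branch into R, ¬R  //  ¬R, ¬¬R.
                  branch 2.1.2.1.1 (add R, ¬R):
                    × closes — contains both R and ¬R.
                  branch 2.1.2.1.2 (add ¬R, ¬¬R):
                    × closes — contains both R and ¬R.
              branch 2.1.2.2 (add ¬(P ∨ Q)):
                ¬(P ∨ Q): α-rule — add ¬P, ¬Q.
                × closes — contains both P and ¬P.
      branch 2.2 (add R):
        (S → (R ↔ ¬S)): β-rule — branch into ¬S  //  (R ↔ ¬S).
          branch 2.2.1 (add ¬S):
            ¬((P ∧ R) ∧ (P ∨ Q)): β-rule — branch into ¬(P ∧ R)  //  ¬(P ∨ Q).
              branch 2.2.1.1 (add ¬(P ∧ R)):
                (R ↔ ¬R): β-rule — branch into R, ¬R  //  ¬R, ¬¬R.
                  branch 2.2.1.1.1 (add R, ¬R):
                    × closes — contains both R and ¬R.
                  branch 2.2.1.1.2 (add ¬R, ¬¬R):
                    × closes — contains both R and ¬R.
              branch 2.2.1.2 (add ¬(P ∨ Q)):
                ¬(P ∨ Q): α-rule — add ¬P, ¬Q.
                × closes — contains both Q and ¬Q.
          branch 2.2.2 (add (R ↔ ¬S)):
            ¬((P ∧ R) ∧ (P ∨ Q)): β-rule — branch into ¬(P ∧ R)  //  ¬(P ∨ Q).
              branch 2.2.2.1 (add ¬(P ∧ R)):
                (R ↔ ¬R): β-rule — branch into R, ¬R  //  ¬R, ¬¬R.
                  branch 2.2.2.1.1 (add R, ¬R):
                    × closes — contains both R and ¬R.
                  branch 2.2.2.1.2 (add ¬R, ¬¬R):
                    × closes — contains both R and ¬R.
              branch 2.2.2.2 (add ¬(P ∨ Q)):
                ¬(P ∨ Q): α-rule — add ¬P, ¬Q.
                × closes — contains both Q and ¬Q.
18 branches closed, 2 open.
An open branch gives a countermodel: P=false, Q=true, R=true, S=false (unmentioned atoms arbitrary); the premises hold there but the conclusion fails.

No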